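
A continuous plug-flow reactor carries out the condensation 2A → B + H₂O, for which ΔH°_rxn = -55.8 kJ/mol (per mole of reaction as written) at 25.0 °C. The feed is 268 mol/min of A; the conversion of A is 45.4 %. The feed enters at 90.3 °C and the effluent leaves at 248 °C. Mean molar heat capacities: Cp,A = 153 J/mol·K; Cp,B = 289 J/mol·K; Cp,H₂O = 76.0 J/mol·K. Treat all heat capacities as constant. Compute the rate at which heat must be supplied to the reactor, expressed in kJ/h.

Q_in = 232000 kJ/h

Extent of reaction ξ = 0.454 × 268 / 2 = 60.836 mol/min
Reaction term: ξ·ΔH°_rxn = 60.836 × -55.8 = -3394.6 kJ/min
Sensible, feed 90.3→25 °C: -2677.6 kJ/min
Outlet flows (mol/min): A 146.33, B 60.836, H₂O 60.836
Sensible, products 25→248 °C: 9944.3 kJ/min
Q = ΔH = 3872.1 kJ/min = 64.535 kW
Heat supplied = 232330 kJ/h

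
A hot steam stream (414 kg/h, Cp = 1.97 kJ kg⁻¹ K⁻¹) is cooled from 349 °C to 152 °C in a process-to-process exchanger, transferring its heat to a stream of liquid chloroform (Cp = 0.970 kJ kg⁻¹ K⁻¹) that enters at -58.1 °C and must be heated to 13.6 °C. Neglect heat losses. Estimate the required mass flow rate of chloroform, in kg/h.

Heat released by hot stream: Q = 414 × 1.97 × (349 − 152) = 160670 kJ/h
Energy balance on cold side (adiabatic exchanger): Q = ṁ_c·Cp_c·(T_c,out − T_c,in)
ṁ_c = 160670 / [0.970 × (13.6 − -58.1)] = 2310.2 kg/h

ṁ_c = 2310 kg/h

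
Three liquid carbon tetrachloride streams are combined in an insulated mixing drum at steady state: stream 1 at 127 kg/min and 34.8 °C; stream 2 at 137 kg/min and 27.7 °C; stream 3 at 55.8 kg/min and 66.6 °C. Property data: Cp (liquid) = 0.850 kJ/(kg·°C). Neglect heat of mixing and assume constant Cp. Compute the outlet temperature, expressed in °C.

T_out = 37.3 °C

Adiabatic, steady state ⇒ Σ ṁᵢCp,ᵢ(T_out − Tᵢ) = 0
Σ ṁᵢCp,ᵢTᵢ = 127×0.850×34.8 + 137×0.850×27.7 + 55.8×0.850×66.6 = 10141
Σ ṁᵢCp,ᵢ = 127×0.850 + 137×0.850 + 55.8×0.850 = 271.83
T_out = 10141 / 271.83 = 37.307 °C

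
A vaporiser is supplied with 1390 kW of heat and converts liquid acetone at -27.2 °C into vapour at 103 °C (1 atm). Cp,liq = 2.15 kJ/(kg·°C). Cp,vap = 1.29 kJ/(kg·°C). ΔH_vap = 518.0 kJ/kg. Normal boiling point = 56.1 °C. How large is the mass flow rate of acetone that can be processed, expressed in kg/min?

Δh = 2.15×(56.1−-27.2) + 518.0 + 1.29×(103−56.1) = 757.6 kJ/kg
Q = 1390 kW = 1390 kJ/s = 83400 kJ/min
ṁ = Q/Δh = 83400 / 757.6 = 110.09 kg/min

ṁ = 110 kg/min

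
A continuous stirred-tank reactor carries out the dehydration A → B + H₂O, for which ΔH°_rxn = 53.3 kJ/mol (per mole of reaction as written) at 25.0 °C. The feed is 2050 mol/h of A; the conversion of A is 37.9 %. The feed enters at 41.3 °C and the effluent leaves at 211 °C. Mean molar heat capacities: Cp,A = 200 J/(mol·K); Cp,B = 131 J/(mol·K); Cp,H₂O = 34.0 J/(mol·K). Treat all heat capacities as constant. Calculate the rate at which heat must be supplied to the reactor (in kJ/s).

Q_in = 29.4 kJ/s

Extent of reaction ξ = 0.379 × 2050 = 776.95 mol/h
Reaction term: ξ·ΔH°_rxn = 776.95 × 53.3 = 41411 kJ/h
Sensible, feed 41.3→25 °C: -6683 kJ/h
Outlet flows (mol/h): A 1273, B 776.95, H₂O 776.95
Sensible, products 25→211 °C: 71202 kJ/h
Q = ΔH = 105930 kJ/h = 29.425 kW
Heat supplied = 29.425 kJ/s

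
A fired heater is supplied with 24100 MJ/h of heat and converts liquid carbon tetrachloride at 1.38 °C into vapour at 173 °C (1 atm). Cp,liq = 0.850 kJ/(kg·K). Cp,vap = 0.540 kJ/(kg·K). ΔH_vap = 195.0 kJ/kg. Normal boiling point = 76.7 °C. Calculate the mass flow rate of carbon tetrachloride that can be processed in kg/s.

ṁ = 21.5 kg/s

Δh = 0.850×(76.7−1.38) + 195.0 + 0.540×(173−76.7) = 311.02 kJ/kg
Q = 24100 MJ/h = 6694.4 kJ/s = 6694.4 kJ/s
ṁ = Q/Δh = 6694.4 / 311.02 = 21.524 kg/s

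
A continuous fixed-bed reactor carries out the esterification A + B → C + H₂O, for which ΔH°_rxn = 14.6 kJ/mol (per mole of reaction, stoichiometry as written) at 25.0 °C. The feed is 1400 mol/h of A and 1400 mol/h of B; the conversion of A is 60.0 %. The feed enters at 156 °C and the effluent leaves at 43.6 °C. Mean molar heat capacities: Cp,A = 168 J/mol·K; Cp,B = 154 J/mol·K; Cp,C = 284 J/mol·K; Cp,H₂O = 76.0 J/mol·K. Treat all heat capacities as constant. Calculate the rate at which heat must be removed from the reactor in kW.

Q_out = 10.5 kW

Extent of reaction ξ = 0.600 × 1400 = 840 mol/h
Reaction term: ξ·ΔH°_rxn = 840 × 14.6 = 12264 kJ/h
Sensible, feed 156→25 °C: -59055 kJ/h
Outlet flows (mol/h): A 560, B 560, C 840, H₂O 840
Sensible, products 25→43.6 °C: 8978.6 kJ/h
Q = ΔH = -37812 kJ/h = -10.503 kW
Heat removed = 10.503 kW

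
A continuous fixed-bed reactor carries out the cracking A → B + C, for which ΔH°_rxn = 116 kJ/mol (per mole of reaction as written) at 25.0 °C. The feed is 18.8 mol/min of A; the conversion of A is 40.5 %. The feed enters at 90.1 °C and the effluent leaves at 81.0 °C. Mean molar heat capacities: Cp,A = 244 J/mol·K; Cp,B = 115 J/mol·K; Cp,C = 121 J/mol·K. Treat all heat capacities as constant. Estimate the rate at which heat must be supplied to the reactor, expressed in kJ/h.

Q_in = 50300 kJ/h

Extent of reaction ξ = 0.405 × 18.8 = 7.614 mol/min
Reaction term: ξ·ΔH°_rxn = 7.614 × 116 = 883.22 kJ/min
Sensible, feed 90.1→25 °C: -298.63 kJ/min
Outlet flows (mol/min): A 11.186, B 7.614, C 7.614
Sensible, products 25→81.0 °C: 253.47 kJ/min
Q = ΔH = 838.07 kJ/min = 13.968 kW
Heat supplied = 50284 kJ/h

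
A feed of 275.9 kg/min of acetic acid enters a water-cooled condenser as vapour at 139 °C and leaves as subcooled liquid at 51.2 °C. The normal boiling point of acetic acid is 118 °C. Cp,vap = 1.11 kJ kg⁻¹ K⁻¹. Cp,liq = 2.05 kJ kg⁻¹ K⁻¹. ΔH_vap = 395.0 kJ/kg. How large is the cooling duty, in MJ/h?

Q_c = 9190 MJ/h

vapour 139→118 °C: -23.31 kJ/kg
condensation at 118 °C: -395 kJ/kg
liquid 118→51.2 °C: -136.94 kJ/kg
Δh = -23.31 + -395 + -136.94 = -555.25 kJ/kg
Q = ṁ·Δh = 275.9 kg/min × -555.25 kJ/kg = -153190 kJ/min
|Q| = 2553.2 kW = 9191.6 MJ/h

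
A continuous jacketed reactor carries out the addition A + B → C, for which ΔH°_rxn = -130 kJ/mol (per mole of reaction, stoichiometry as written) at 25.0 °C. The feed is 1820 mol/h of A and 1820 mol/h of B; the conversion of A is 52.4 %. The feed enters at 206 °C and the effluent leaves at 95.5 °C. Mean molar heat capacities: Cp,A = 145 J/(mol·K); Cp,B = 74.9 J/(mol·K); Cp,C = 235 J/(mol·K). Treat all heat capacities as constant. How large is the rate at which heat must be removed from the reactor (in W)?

Extent of reaction ξ = 0.524 × 1820 = 953.68 mol/h
Reaction term: ξ·ΔH°_rxn = 953.68 × -130 = -123980 kJ/h
Sensible, feed 206→25 °C: -72439 kJ/h
Outlet flows (mol/h): A 866.32, B 866.32, C 953.68
Sensible, products 25→95.5 °C: 29231 kJ/h
Q = ΔH = -167190 kJ/h = -46.441 kW
Heat removed = 46441 W

Q_out = 46400 W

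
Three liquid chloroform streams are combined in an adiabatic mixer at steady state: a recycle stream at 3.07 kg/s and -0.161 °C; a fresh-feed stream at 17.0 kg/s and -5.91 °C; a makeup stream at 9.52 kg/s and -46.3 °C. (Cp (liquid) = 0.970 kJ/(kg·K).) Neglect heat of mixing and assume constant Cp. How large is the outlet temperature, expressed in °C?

T_out = -18.3 °C

Energy balance with Q = 0: Σ ṁᵢCp,ᵢ(T_out − Tᵢ) = 0
T_out = Σ ṁᵢCp,ᵢTᵢ / Σ ṁᵢCp,ᵢ
      = -525.49 / 28.702 = -18.308 °C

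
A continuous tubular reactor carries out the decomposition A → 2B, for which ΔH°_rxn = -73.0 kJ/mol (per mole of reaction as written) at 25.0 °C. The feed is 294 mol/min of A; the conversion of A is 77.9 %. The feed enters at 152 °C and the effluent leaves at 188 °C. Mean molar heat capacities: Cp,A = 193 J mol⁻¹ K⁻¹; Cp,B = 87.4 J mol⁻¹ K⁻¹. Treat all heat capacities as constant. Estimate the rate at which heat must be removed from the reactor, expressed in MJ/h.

Extent of reaction ξ = 0.779 × 294 = 229.03 mol/min
Reaction term: ξ·ΔH°_rxn = 229.03 × -73.0 = -16719 kJ/min
Sensible, feed 152→25 °C: -7206.2 kJ/min
Outlet flows (mol/min): A 64.974, B 458.05
Sensible, products 25→188 °C: 8569.5 kJ/min
Q = ΔH = -15356 kJ/min = -255.93 kW
Heat removed = 921.34 MJ/h

Q_out = 921 MJ/h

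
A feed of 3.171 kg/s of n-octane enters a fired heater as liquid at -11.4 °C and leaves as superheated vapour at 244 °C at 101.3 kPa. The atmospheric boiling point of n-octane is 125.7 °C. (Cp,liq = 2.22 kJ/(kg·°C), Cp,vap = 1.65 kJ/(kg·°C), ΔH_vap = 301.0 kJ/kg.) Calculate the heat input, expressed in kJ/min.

Q = 152000 kJ/min

liquid -11.4→125.7 °C: 304.36 kJ/kg
vaporisation at 125.7 °C: 301 kJ/kg
vapour 125.7→244 °C: 195.19 kJ/kg
Δh = 304.36 + 301 + 195.19 = 800.56 kJ/kg
Q = ṁ·Δh = 3.171 kg/s × 800.56 kJ/kg = 2538.6 kJ/s
|Q| = 2538.6 kW = 152310 kJ/min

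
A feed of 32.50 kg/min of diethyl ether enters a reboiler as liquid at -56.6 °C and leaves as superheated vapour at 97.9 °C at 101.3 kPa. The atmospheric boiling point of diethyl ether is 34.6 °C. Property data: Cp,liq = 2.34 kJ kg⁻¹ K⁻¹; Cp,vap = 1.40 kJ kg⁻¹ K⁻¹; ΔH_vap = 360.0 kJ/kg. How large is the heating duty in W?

liquid -56.6→34.6 °C: 213.41 kJ/kg
vaporisation at 34.6 °C: 360 kJ/kg
vapour 34.6→97.9 °C: 88.62 kJ/kg
Δh = 213.41 + 360 + 88.62 = 662.03 kJ/kg
Q = ṁ·Δh = 32.50 kg/min × 662.03 kJ/kg = 21516 kJ/min
|Q| = 358.6 kW = 358600 W

Q = 359000 W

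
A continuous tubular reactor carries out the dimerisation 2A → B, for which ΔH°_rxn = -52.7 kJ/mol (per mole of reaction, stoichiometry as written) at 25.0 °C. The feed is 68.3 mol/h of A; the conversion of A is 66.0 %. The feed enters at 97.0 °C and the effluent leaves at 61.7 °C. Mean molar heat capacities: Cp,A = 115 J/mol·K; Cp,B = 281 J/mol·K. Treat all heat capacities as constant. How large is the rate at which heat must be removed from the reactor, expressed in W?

Extent of reaction ξ = 0.660 × 68.3 / 2 = 22.539 mol/h
Reaction term: ξ·ΔH°_rxn = 22.539 × -52.7 = -1187.8 kJ/h
Sensible, feed 97.0→25 °C: -565.52 kJ/h
Outlet flows (mol/h): A 23.222, B 22.539
Sensible, products 25→61.7 °C: 330.45 kJ/h
Q = ΔH = -1422.9 kJ/h = -0.39525 kW
Heat removed = 395.25 W

Q_out = 395 W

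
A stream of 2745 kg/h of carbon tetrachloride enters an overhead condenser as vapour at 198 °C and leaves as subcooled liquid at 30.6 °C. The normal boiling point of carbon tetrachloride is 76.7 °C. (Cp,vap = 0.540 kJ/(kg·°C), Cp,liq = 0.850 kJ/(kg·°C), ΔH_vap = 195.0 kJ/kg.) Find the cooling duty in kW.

vapour 198→76.7 °C: -65.502 kJ/kg
condensation at 76.7 °C: -195 kJ/kg
liquid 76.7→30.6 °C: -39.185 kJ/kg
Δh = -65.502 + -195 + -39.185 = -299.69 kJ/kg
Q = ṁ·Δh = 2745 kg/h × -299.69 kJ/kg = -822640 kJ/h
|Q| = 228.51 kW

Q_c = 229 kW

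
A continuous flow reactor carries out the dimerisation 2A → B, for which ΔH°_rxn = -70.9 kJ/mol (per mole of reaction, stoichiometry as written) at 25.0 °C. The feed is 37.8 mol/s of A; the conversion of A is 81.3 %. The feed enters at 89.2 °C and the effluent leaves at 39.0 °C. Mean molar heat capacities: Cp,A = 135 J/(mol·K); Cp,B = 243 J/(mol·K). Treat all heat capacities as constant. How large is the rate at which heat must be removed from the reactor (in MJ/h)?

Extent of reaction ξ = 0.813 × 37.8 / 2 = 15.366 mol/s
Reaction term: ξ·ΔH°_rxn = 15.366 × -70.9 = -1089.4 kJ/s
Sensible, feed 89.2→25 °C: -327.61 kJ/s
Outlet flows (mol/s): A 7.0686, B 15.366
Sensible, products 25→39.0 °C: 65.634 kJ/s
Q = ΔH = -1351.4 kJ/s = -1351.4 kW
Heat removed = 4865.1 MJ/h

Q_out = 4870 MJ/h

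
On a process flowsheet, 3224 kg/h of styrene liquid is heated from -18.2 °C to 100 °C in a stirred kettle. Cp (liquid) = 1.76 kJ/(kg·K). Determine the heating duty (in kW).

Q = ṁ·Cp·ΔT = 3224 × 1.76 × (100 − -18.2) = 670700 kJ/h
Converting: 670700 / 3600 s = 186.3 kW

Q = 186 kW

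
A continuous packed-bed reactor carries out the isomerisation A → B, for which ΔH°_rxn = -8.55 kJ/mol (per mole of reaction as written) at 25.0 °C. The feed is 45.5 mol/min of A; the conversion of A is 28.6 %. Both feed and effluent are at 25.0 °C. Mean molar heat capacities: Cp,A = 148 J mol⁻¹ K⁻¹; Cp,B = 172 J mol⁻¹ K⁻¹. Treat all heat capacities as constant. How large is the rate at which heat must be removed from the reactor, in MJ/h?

Q_out = 6.68 MJ/h

Extent of reaction ξ = 0.286 × 45.5 = 13.013 mol/min
Reaction term: ξ·ΔH°_rxn = 13.013 × -8.55 = -111.26 kJ/min
Q = ΔH = -111.26 kJ/min = -1.8544 kW
Heat removed = 6.6757 MJ/h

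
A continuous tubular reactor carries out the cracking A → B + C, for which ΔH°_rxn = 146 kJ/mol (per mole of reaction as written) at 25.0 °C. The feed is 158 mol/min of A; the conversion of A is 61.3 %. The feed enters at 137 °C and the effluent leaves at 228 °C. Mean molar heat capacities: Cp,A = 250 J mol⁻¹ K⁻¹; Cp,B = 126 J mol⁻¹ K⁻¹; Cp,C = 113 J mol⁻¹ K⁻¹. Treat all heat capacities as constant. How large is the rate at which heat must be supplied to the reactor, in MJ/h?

Q_in = 1050 MJ/h

Extent of reaction ξ = 0.613 × 158 = 96.854 mol/min
Reaction term: ξ·ΔH°_rxn = 96.854 × 146 = 14141 kJ/min
Sensible, feed 137→25 °C: -4424 kJ/min
Outlet flows (mol/min): A 61.146, B 96.854, C 96.854
Sensible, products 25→228 °C: 7802.2 kJ/min
Q = ΔH = 17519 kJ/min = 291.98 kW
Heat supplied = 1051.1 MJ/h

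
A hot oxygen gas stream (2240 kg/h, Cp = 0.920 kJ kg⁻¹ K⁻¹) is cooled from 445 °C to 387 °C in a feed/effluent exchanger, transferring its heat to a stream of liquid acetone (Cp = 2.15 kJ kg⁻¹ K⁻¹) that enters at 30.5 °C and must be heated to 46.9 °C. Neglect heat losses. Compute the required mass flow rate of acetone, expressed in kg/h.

ṁ_c = 3390 kg/h

Heat released by hot stream: Q = 2240 × 0.920 × (445 − 387) = 119530 kJ/h
Energy balance on cold side (adiabatic exchanger): Q = ṁ_c·Cp_c·(T_c,out − T_c,in)
ṁ_c = 119530 / [2.15 × (46.9 − 30.5)] = 3389.9 kg/h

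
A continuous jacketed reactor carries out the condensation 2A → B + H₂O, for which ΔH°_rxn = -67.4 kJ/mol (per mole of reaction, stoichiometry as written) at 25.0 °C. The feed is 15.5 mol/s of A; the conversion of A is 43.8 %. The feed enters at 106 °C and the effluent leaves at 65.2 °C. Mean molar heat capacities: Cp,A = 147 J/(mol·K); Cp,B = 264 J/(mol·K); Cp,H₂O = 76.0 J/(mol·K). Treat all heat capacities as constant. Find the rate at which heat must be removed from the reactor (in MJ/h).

Extent of reaction ξ = 0.438 × 15.5 / 2 = 3.3945 mol/s
Reaction term: ξ·ΔH°_rxn = 3.3945 × -67.4 = -228.79 kJ/s
Sensible, feed 106→25 °C: -184.56 kJ/s
Outlet flows (mol/s): A 8.711, B 3.3945, H₂O 3.3945
Sensible, products 25→65.2 °C: 97.873 kJ/s
Q = ΔH = -315.47 kJ/s = -315.47 kW
Heat removed = 1135.7 MJ/h

Q_out = 1140 MJ/h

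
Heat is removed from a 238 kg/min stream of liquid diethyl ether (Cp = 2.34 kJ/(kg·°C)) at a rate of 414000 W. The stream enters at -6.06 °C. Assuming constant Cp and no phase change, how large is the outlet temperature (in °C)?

Q = 414000 W = 24840 kJ/min
ΔT = Q/(ṁ·Cp) = 24840/(238×2.34) = 44.602 K
T_out = -6.06 − 44.602 = -50.662 °C

T_out = -50.7 °C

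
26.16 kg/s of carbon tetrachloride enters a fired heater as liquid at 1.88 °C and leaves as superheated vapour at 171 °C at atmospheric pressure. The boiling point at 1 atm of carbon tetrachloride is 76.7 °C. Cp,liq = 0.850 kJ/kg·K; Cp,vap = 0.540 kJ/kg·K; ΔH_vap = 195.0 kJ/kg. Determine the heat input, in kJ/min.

liquid 1.88→76.7 °C: 63.597 kJ/kg
vaporisation at 76.7 °C: 195 kJ/kg
vapour 76.7→171 °C: 50.922 kJ/kg
Δh = 63.597 + 195 + 50.922 = 309.52 kJ/kg
Q = ṁ·Δh = 26.16 kg/s × 309.52 kJ/kg = 8097 kJ/s
|Q| = 8097 kW = 485820 kJ/min

Q = 486000 kJ/min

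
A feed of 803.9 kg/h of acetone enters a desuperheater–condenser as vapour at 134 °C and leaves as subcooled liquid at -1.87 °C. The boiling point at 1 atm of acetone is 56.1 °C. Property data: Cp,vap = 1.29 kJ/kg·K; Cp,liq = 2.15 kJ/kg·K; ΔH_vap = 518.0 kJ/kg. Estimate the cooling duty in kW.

Q_c = 166 kW

vapour 134→56.1 °C: -100.49 kJ/kg
condensation at 56.1 °C: -518 kJ/kg
liquid 56.1→-1.87 °C: -124.64 kJ/kg
Δh = -100.49 + -518 + -124.64 = -743.13 kJ/kg
Q = ṁ·Δh = 803.9 kg/h × -743.13 kJ/kg = -597400 kJ/h
|Q| = 165.94 kW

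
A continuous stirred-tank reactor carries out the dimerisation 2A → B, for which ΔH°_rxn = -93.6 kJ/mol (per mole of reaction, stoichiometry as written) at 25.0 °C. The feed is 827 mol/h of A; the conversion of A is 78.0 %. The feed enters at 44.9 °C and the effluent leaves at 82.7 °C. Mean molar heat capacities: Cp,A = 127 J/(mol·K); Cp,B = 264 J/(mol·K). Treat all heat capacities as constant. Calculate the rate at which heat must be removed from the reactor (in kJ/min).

Extent of reaction ξ = 0.780 × 827 / 2 = 322.53 mol/h
Reaction term: ξ·ΔH°_rxn = 322.53 × -93.6 = -30189 kJ/h
Sensible, feed 44.9→25 °C: -2090.1 kJ/h
Outlet flows (mol/h): A 181.94, B 322.53
Sensible, products 25→82.7 °C: 6246.3 kJ/h
Q = ΔH = -26033 kJ/h = -7.2313 kW
Heat removed = 433.88 kJ/min

Q_out = 434 kJ/min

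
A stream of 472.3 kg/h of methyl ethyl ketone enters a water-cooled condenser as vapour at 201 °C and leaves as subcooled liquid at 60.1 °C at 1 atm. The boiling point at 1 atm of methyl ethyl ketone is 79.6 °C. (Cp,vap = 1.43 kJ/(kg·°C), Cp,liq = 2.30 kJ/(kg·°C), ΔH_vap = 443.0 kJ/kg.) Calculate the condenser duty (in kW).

vapour 201→79.6 °C: -173.6 kJ/kg
condensation at 79.6 °C: -443 kJ/kg
liquid 79.6→60.1 °C: -44.85 kJ/kg
Δh = -173.6 + -443 + -44.85 = -661.45 kJ/kg
Q = ṁ·Δh = 472.3 kg/h × -661.45 kJ/kg = -312400 kJ/h
|Q| = 86.779 kW

Q_c = 86.8 kW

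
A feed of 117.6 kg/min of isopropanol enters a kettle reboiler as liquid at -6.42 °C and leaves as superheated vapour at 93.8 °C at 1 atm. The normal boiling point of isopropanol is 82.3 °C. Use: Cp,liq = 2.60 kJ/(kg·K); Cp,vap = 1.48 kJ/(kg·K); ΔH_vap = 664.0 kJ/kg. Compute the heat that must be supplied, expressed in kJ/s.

Q = 1790 kJ/s

liquid -6.42→82.3 °C: 230.67 kJ/kg
vaporisation at 82.3 °C: 664 kJ/kg
vapour 82.3→93.8 °C: 17.02 kJ/kg
Δh = 230.67 + 664 + 17.02 = 911.69 kJ/kg
Q = ṁ·Δh = 117.6 kg/min × 911.69 kJ/kg = 107210 kJ/min
|Q| = 1786.9 kW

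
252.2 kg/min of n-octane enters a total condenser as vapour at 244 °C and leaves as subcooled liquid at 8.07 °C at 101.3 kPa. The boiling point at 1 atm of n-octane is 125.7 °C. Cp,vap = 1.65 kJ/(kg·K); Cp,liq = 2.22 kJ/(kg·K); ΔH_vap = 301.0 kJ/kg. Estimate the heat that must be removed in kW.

Q_c = 3180 kW

vapour 244→125.7 °C: -195.19 kJ/kg
condensation at 125.7 °C: -301 kJ/kg
liquid 125.7→8.07 °C: -261.14 kJ/kg
Δh = -195.19 + -301 + -261.14 = -757.33 kJ/kg
Q = ṁ·Δh = 252.2 kg/min × -757.33 kJ/kg = -191000 kJ/min
|Q| = 3183.3 kW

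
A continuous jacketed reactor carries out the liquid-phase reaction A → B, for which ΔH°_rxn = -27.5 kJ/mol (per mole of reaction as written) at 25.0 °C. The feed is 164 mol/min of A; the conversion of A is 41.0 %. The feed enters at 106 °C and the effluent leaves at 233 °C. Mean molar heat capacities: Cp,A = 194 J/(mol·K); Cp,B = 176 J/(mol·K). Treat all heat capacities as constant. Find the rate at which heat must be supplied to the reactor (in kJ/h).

Extent of reaction ξ = 0.410 × 164 = 67.24 mol/min
Reaction term: ξ·ΔH°_rxn = 67.24 × -27.5 = -1849.1 kJ/min
Sensible, feed 106→25 °C: -2577.1 kJ/min
Outlet flows (mol/min): A 96.76, B 67.24
Sensible, products 25→233 °C: 6366 kJ/min
Q = ΔH = 1939.8 kJ/min = 32.33 kW
Heat supplied = 116390 kJ/h

Q_in = 116000 kJ/h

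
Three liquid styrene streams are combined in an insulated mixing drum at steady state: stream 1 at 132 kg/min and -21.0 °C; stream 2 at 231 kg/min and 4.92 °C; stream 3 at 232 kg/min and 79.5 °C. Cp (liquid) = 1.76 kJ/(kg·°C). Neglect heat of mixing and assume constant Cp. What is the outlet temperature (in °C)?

No heat crosses the boundary, so H_out = H_in.
T_out = Σ ṁᵢCp,ᵢTᵢ / Σ ṁᵢCp,ᵢ
      = 29583 / 1047.2 = 28.25 °C

T_out = 28.2 °C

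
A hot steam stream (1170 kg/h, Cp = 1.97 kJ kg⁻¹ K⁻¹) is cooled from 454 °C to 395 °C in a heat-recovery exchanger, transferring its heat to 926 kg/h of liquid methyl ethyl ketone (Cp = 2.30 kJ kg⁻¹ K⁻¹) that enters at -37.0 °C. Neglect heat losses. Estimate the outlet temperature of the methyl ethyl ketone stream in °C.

Heat released by hot stream: Q = 1170 × 1.97 × (454 − 395) = 135990 kJ/h
Energy balance on cold side (adiabatic exchanger): Q = ṁ_c·Cp_c·(T_c,out − T_c,in)
T_c,out = -37.0 + 135990/(926 × 2.30) = 26.851 °C

T_c,out = 26.9 °C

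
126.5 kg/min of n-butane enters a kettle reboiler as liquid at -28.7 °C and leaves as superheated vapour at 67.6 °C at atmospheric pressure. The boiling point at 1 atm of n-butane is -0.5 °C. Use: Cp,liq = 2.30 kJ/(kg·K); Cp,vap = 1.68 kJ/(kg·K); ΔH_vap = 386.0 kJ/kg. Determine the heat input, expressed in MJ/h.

liquid -28.7→-0.5 °C: 64.86 kJ/kg
vaporisation at -0.5 °C: 386 kJ/kg
vapour -0.5→67.6 °C: 114.41 kJ/kg
Δh = 64.86 + 386 + 114.41 = 565.27 kJ/kg
Q = ṁ·Δh = 126.5 kg/min × 565.27 kJ/kg = 71506 kJ/min
|Q| = 1191.8 kW = 4290.4 MJ/h

Q = 4290 MJ/h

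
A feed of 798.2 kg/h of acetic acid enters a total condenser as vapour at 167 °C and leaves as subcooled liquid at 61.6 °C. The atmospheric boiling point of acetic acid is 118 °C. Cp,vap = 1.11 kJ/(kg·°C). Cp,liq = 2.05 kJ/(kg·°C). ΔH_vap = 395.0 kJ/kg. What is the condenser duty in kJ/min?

Q_c = 7520 kJ/min

vapour 167→118 °C: -54.39 kJ/kg
condensation at 118 °C: -395 kJ/kg
liquid 118→61.6 °C: -115.62 kJ/kg
Δh = -54.39 + -395 + -115.62 = -565.01 kJ/kg
Q = ṁ·Δh = 798.2 kg/h × -565.01 kJ/kg = -450990 kJ/h
|Q| = 125.28 kW = 7516.5 kJ/min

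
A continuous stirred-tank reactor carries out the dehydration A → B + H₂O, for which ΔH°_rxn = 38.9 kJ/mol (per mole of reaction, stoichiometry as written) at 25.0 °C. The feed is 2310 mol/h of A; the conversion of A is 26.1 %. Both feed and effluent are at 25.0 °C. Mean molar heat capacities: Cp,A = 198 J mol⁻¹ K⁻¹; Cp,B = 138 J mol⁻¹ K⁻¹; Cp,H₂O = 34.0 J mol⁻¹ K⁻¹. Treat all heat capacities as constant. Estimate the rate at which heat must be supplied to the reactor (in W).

Extent of reaction ξ = 0.261 × 2310 = 602.91 mol/h
Reaction term: ξ·ΔH°_rxn = 602.91 × 38.9 = 23453 kJ/h
Q = ΔH = 23453 kJ/h = 6.5148 kW
Heat supplied = 6514.8 W

Q_in = 6510 W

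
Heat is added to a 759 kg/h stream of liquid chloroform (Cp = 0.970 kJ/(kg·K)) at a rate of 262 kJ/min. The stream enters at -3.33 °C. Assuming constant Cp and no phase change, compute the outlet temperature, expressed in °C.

Q = 262 kJ/min = 15720 kJ/h
ΔT = Q/(ṁ·Cp) = 15720/(759×0.970) = 21.352 K
T_out = -3.33 + 21.352 = 18.022 °C

T_out = 18.0 °C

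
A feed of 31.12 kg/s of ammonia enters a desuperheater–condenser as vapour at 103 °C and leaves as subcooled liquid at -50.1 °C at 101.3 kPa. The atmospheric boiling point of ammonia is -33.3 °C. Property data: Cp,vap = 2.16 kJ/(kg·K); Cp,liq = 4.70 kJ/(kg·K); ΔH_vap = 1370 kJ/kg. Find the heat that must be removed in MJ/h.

vapour 103→-33.3 °C: -294.41 kJ/kg
condensation at -33.3 °C: -1370 kJ/kg
liquid -33.3→-50.1 °C: -78.96 kJ/kg
Δh = -294.41 + -1370 + -78.96 = -1743.4 kJ/kg
Q = ṁ·Δh = 31.12 kg/s × -1743.4 kJ/kg = -54254 kJ/s
|Q| = 54254 kW = 195310 MJ/h

Q_c = 195000 MJ/h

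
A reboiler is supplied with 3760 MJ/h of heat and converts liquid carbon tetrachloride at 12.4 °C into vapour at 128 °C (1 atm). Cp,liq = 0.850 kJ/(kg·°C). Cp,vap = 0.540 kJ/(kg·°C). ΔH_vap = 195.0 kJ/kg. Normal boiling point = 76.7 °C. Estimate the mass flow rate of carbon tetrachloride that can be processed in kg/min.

ṁ = 226 kg/min

Δh = 0.850×(76.7−12.4) + 195.0 + 0.540×(128−76.7) = 277.36 kJ/kg
Q = 3760 MJ/h = 1044.4 kJ/s = 62667 kJ/min
ṁ = Q/Δh = 62667 / 277.36 = 225.94 kg/min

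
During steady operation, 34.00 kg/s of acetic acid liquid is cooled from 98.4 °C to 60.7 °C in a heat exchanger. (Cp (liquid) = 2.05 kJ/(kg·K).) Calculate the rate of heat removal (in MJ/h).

Q_c = 9460 MJ/h

Q = ṁ·Cp·ΔT = 34.00 × 2.05 × (60.7 − 98.4) = -2627.7 kJ/s
Cooling duty = 9459.7 MJ/h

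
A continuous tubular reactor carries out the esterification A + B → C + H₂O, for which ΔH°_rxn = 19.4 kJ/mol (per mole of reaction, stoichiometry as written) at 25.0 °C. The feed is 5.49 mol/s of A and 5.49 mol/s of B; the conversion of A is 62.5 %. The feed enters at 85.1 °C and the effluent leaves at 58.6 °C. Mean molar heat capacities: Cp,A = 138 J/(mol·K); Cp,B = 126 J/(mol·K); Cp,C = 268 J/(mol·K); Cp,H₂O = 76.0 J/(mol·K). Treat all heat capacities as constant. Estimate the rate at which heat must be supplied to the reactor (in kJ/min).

Extent of reaction ξ = 0.625 × 5.49 = 3.4313 mol/s
Reaction term: ξ·ΔH°_rxn = 3.4313 × 19.4 = 66.566 kJ/s
Sensible, feed 85.1→25 °C: -87.107 kJ/s
Outlet flows (mol/s): A 2.0587, B 2.0587, C 3.4313, H₂O 3.4313
Sensible, products 25→58.6 °C: 57.922 kJ/s
Q = ΔH = 37.381 kJ/s = 37.381 kW
Heat supplied = 2242.9 kJ/min

Q_in = 2240 kJ/min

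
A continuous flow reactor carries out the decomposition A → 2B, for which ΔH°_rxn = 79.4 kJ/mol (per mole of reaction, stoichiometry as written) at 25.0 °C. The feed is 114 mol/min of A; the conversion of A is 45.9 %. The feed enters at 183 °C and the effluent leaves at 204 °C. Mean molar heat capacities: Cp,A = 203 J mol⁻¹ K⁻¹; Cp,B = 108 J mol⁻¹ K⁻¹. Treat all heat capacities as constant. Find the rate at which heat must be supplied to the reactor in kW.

Q_in = 79.4 kW

Extent of reaction ξ = 0.459 × 114 = 52.326 mol/min
Reaction term: ξ·ΔH°_rxn = 52.326 × 79.4 = 4154.7 kJ/min
Sensible, feed 183→25 °C: -3656.4 kJ/min
Outlet flows (mol/min): A 61.674, B 104.65
Sensible, products 25→204 °C: 4264.2 kJ/min
Q = ΔH = 4762.4 kJ/min = 79.374 kW
Heat supplied = 79.374 kW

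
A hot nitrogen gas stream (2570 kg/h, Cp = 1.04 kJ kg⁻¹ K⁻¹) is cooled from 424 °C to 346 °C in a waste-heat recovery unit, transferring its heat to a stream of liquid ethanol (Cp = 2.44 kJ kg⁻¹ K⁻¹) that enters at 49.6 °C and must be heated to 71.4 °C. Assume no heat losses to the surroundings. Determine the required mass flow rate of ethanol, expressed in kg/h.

Heat released by hot stream: Q = 2570 × 1.04 × (424 − 346) = 208480 kJ/h
Energy balance on cold side (adiabatic exchanger): Q = ṁ_c·Cp_c·(T_c,out − T_c,in)
ṁ_c = 208480 / [2.44 × (71.4 − 49.6)] = 3919.4 kg/h

ṁ_c = 3920 kg/h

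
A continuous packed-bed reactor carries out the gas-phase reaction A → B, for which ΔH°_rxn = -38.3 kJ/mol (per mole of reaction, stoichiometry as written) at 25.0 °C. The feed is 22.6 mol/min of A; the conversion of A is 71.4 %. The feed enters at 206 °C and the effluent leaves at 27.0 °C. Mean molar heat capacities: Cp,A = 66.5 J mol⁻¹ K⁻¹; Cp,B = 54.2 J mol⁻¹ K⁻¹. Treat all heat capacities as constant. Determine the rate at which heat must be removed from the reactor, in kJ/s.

Extent of reaction ξ = 0.714 × 22.6 = 16.136 mol/min
Reaction term: ξ·ΔH°_rxn = 16.136 × -38.3 = -618.02 kJ/min
Sensible, feed 206→25 °C: -272.02 kJ/min
Outlet flows (mol/min): A 6.4636, B 16.136
Sensible, products 25→27.0 °C: 2.6088 kJ/min
Q = ΔH = -887.44 kJ/min = -14.791 kW
Heat removed = 14.791 kJ/s

Q_out = 14.8 kJ/s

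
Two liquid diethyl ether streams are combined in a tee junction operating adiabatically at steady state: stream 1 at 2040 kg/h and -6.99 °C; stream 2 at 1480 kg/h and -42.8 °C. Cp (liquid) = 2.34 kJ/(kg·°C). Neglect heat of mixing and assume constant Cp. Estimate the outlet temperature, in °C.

T_out = -22.0 °C

Adiabatic, steady state ⇒ Σ ṁᵢCp,ᵢ(T_out − Tᵢ) = 0
T_out = Σ ṁᵢCp,ᵢTᵢ / Σ ṁᵢCp,ᵢ
      = -181590 / 8236.8 = -22.046 °C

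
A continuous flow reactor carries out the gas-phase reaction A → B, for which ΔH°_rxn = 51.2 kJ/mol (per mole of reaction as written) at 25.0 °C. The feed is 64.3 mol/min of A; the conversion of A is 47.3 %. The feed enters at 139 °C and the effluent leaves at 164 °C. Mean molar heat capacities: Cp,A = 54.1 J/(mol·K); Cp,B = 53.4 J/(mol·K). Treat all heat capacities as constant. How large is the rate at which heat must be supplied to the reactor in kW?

Extent of reaction ξ = 0.473 × 64.3 = 30.414 mol/min
Reaction term: ξ·ΔH°_rxn = 30.414 × 51.2 = 1557.2 kJ/min
Sensible, feed 139→25 °C: -396.56 kJ/min
Outlet flows (mol/min): A 33.886, B 30.414
Sensible, products 25→164 °C: 480.57 kJ/min
Q = ΔH = 1641.2 kJ/min = 27.353 kW
Heat supplied = 27.353 kW

Q_in = 27.4 kW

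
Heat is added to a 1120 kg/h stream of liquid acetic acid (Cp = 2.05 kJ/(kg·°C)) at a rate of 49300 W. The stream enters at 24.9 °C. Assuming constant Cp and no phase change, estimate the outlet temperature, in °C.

Q = 49300 W = 177480 kJ/h
ΔT = Q/(ṁ·Cp) = 177480/(1120×2.05) = 77.3 K
T_out = 24.9 + 77.3 = 102.2 °C

T_out = 102 °C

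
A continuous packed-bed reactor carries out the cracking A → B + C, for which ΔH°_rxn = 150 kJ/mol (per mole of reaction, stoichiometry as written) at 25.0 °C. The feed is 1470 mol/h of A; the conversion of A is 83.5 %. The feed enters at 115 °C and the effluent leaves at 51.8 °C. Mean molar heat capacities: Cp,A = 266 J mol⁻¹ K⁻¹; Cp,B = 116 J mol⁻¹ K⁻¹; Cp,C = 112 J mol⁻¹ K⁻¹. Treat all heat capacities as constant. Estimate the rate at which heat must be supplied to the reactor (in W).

Extent of reaction ξ = 0.835 × 1470 = 1227.5 mol/h
Reaction term: ξ·ΔH°_rxn = 1227.5 × 150 = 184120 kJ/h
Sensible, feed 115→25 °C: -35192 kJ/h
Outlet flows (mol/h): A 242.55, B 1227.5, C 1227.5
Sensible, products 25→51.8 °C: 9229.3 kJ/h
Q = ΔH = 158160 kJ/h = 43.932 kW
Heat supplied = 43932 W

Q_in = 43900 W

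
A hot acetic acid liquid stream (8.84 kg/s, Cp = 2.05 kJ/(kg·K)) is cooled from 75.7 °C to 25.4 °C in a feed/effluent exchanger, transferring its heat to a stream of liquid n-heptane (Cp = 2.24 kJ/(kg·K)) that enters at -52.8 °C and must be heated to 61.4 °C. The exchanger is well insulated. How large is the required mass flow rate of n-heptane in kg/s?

ṁ_c = 3.56 kg/s

Heat released by hot stream: Q = 8.84 × 2.05 × (75.7 − 25.4) = 911.54 kJ/s
Energy balance on cold side (adiabatic exchanger): Q = ṁ_c·Cp_c·(T_c,out − T_c,in)
ṁ_c = 911.54 / [2.24 × (61.4 − -52.8)] = 3.5634 kg/s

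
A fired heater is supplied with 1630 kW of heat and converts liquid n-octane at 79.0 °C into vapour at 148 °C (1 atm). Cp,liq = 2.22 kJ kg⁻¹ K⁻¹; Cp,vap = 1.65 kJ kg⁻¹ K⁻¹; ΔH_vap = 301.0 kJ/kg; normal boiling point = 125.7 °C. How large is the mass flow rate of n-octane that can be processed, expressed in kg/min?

Δh = 2.22×(125.7−79.0) + 301.0 + 1.65×(148−125.7) = 441.47 kJ/kg
Q = 1630 kW = 1630 kJ/s = 97800 kJ/min
ṁ = Q/Δh = 97800 / 441.47 = 221.53 kg/min

ṁ = 222 kg/min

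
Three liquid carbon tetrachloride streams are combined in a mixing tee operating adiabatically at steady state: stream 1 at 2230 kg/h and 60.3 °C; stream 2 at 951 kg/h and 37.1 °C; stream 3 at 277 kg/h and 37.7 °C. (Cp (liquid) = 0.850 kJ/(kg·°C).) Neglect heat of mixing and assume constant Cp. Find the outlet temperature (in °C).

T_out = 52.1 °C

Energy balance with Q = 0: Σ ṁᵢCp,ᵢ(T_out − Tᵢ) = 0
Σ ṁᵢCp,ᵢTᵢ = 2230×0.850×60.3 + 951×0.850×37.1 + 277×0.850×37.7 = 153160
Σ ṁᵢCp,ᵢ = 2230×0.850 + 951×0.850 + 277×0.850 = 2939.3
T_out = 153160 / 2939.3 = 52.109 °C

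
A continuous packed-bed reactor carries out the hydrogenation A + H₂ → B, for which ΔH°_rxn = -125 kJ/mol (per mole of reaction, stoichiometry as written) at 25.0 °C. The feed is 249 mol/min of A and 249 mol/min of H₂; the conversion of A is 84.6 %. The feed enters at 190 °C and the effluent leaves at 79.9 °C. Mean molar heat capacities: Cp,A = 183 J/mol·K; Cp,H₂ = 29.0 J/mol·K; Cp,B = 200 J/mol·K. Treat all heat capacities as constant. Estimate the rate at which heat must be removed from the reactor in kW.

Extent of reaction ξ = 0.846 × 249 = 210.65 mol/min
Reaction term: ξ·ΔH°_rxn = 210.65 × -125 = -26332 kJ/min
Sensible, feed 190→25 °C: -8710 kJ/min
Outlet flows (mol/min): A 38.346, H₂ 38.346, B 210.65
Sensible, products 25→79.9 °C: 2759.3 kJ/min
Q = ΔH = -32282 kJ/min = -538.04 kW
Heat removed = 538.04 kW

Q_out = 538 kW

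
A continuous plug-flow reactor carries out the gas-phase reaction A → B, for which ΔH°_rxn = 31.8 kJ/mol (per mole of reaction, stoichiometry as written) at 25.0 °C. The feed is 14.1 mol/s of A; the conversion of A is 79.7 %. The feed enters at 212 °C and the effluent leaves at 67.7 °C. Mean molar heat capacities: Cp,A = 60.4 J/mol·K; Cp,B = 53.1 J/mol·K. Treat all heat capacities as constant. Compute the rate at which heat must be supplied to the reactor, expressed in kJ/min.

Extent of reaction ξ = 0.797 × 14.1 = 11.238 mol/s
Reaction term: ξ·ΔH°_rxn = 11.238 × 31.8 = 357.36 kJ/s
Sensible, feed 212→25 °C: -159.26 kJ/s
Outlet flows (mol/s): A 2.8623, B 11.238
Sensible, products 25→67.7 °C: 32.862 kJ/s
Q = ΔH = 230.96 kJ/s = 230.96 kW
Heat supplied = 13858 kJ/min

Q_in = 13900 kJ/min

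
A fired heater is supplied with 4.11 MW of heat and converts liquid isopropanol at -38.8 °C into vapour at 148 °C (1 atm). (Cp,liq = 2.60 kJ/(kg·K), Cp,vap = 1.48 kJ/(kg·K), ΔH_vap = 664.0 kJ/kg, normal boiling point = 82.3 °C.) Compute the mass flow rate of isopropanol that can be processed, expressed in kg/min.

ṁ = 229 kg/min

Δh = 2.60×(82.3−-38.8) + 664.0 + 1.48×(148−82.3) = 1076.1 kJ/kg
Q = 4.11 MW = 4110 kJ/s = 246600 kJ/min
ṁ = Q/Δh = 246600 / 1076.1 = 229.16 kg/min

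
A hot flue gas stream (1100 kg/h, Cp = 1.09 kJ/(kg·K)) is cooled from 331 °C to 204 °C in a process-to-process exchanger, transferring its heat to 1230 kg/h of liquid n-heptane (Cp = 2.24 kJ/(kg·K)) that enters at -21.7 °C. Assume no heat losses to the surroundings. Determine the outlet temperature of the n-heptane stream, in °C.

T_c,out = 33.6 °C

Heat released by hot stream: Q = 1100 × 1.09 × (331 − 204) = 152270 kJ/h
Energy balance on cold side (adiabatic exchanger): Q = ṁ_c·Cp_c·(T_c,out − T_c,in)
T_c,out = -21.7 + 152270/(1230 × 2.24) = 33.567 °C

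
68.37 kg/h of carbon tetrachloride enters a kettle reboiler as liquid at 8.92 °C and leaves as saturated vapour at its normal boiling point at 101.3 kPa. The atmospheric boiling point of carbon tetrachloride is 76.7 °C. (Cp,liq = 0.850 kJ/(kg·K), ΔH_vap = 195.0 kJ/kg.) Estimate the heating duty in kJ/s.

liquid 8.92→76.7 °C: 57.613 kJ/kg
vaporisation at 76.7 °C: 195 kJ/kg
Δh = 57.613 + 195 = 252.61 kJ/kg
Q = ṁ·Δh = 68.37 kg/h × 252.61 kJ/kg = 17271 kJ/h
|Q| = 4.7975 kW

Q = 4.80 kJ/s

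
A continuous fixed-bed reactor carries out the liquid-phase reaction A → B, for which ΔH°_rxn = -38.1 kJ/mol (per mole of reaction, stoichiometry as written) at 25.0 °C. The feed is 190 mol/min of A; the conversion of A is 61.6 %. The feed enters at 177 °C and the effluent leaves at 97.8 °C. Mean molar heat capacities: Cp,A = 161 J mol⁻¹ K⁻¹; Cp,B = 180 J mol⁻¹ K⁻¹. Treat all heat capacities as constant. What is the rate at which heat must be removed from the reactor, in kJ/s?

Extent of reaction ξ = 0.616 × 190 = 117.04 mol/min
Reaction term: ξ·ΔH°_rxn = 117.04 × -38.1 = -4459.2 kJ/min
Sensible, feed 177→25 °C: -4649.7 kJ/min
Outlet flows (mol/min): A 72.96, B 117.04
Sensible, products 25→97.8 °C: 2388.8 kJ/min
Q = ΔH = -6720.1 kJ/min = -112 kW
Heat removed = 112 kJ/s

Q_out = 112 kJ/s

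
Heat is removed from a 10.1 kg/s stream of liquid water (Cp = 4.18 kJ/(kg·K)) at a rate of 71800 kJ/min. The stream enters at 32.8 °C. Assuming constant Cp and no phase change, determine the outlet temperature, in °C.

T_out = 4.46 °C

Q = 71800 kJ/min = 1196.7 kJ/s
ΔT = Q/(ṁ·Cp) = 1196.7/(10.1×4.18) = 28.345 K
T_out = 32.8 − 28.345 = 4.4551 °C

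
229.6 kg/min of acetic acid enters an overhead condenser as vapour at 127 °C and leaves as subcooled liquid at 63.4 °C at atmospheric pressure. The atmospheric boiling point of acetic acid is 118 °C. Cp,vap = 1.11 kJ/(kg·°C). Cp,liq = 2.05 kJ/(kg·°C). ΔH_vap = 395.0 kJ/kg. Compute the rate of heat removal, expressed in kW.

Q_c = 1980 kW

vapour 127→118 °C: -9.99 kJ/kg
condensation at 118 °C: -395 kJ/kg
liquid 118→63.4 °C: -111.93 kJ/kg
Δh = -9.99 + -395 + -111.93 = -516.92 kJ/kg
Q = ṁ·Δh = 229.6 kg/min × -516.92 kJ/kg = -118680 kJ/min
|Q| = 1978.1 kW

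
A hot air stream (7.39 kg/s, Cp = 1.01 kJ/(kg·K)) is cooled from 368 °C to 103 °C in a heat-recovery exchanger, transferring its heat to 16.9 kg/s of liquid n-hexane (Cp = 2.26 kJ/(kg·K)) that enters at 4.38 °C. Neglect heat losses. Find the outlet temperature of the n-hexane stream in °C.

T_c,out = 56.2 °C

Heat released by hot stream: Q = 7.39 × 1.01 × (368 − 103) = 1977.9 kJ/s
Energy balance on cold side (adiabatic exchanger): Q = ṁ_c·Cp_c·(T_c,out − T_c,in)
T_c,out = 4.38 + 1977.9/(16.9 × 2.26) = 56.166 °C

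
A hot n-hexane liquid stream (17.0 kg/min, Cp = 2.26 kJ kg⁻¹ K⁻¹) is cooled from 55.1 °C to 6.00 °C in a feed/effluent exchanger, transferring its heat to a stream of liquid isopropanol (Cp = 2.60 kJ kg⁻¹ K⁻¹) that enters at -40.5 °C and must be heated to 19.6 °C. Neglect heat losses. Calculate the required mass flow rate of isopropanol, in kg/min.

Heat released by hot stream: Q = 17.0 × 2.26 × (55.1 − 6.00) = 1886.4 kJ/min
Energy balance on cold side (adiabatic exchanger): Q = ṁ_c·Cp_c·(T_c,out − T_c,in)
ṁ_c = 1886.4 / [2.60 × (19.6 − -40.5)] = 12.072 kg/min

ṁ_c = 12.1 kg/min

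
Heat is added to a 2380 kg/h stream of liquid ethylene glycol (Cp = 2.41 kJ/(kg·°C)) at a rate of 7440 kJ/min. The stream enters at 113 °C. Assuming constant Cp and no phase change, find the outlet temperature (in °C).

T_out = 191 °C

Q = 7440 kJ/min = 446400 kJ/h
ΔT = Q/(ṁ·Cp) = 446400/(2380×2.41) = 77.827 K
T_out = 113 + 77.827 = 190.83 °C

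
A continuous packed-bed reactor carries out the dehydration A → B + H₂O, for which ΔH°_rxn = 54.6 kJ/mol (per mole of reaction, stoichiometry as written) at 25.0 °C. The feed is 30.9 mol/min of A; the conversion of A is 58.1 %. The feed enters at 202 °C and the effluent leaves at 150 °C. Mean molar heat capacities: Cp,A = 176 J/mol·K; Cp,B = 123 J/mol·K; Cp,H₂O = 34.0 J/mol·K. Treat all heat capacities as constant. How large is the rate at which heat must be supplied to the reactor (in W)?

Extent of reaction ξ = 0.581 × 30.9 = 17.953 mol/min
Reaction term: ξ·ΔH°_rxn = 17.953 × 54.6 = 980.23 kJ/min
Sensible, feed 202→25 °C: -962.6 kJ/min
Outlet flows (mol/min): A 12.947, B 17.953, H₂O 17.953
Sensible, products 25→150 °C: 637.16 kJ/min
Q = ΔH = 654.79 kJ/min = 10.913 kW
Heat supplied = 10913 W

Q_in = 10900 W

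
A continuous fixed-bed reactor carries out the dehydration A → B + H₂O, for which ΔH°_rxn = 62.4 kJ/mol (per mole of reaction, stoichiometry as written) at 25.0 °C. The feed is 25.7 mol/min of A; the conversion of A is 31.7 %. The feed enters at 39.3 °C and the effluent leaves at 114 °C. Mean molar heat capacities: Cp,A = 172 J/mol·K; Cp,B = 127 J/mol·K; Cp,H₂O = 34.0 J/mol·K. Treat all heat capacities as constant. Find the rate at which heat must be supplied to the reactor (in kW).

Extent of reaction ξ = 0.317 × 25.7 = 8.1469 mol/min
Reaction term: ξ·ΔH°_rxn = 8.1469 × 62.4 = 508.37 kJ/min
Sensible, feed 39.3→25 °C: -63.212 kJ/min
Outlet flows (mol/min): A 17.553, B 8.1469, H₂O 8.1469
Sensible, products 25→114 °C: 385.44 kJ/min
Q = ΔH = 830.59 kJ/min = 13.843 kW
Heat supplied = 13.843 kW

Q_in = 13.8 kW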